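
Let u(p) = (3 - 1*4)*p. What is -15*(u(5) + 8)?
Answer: -45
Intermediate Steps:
u(p) = -p (u(p) = (3 - 4)*p = -p)
-15*(u(5) + 8) = -15*(-1*5 + 8) = -15*(-5 + 8) = -15*3 = -45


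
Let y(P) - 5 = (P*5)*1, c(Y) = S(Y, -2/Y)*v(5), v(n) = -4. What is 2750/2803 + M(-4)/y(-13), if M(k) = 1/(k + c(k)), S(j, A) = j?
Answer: 1977197/2018160 ≈ 0.97970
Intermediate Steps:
c(Y) = -4*Y (c(Y) = Y*(-4) = -4*Y)
y(P) = 5 + 5*P (y(P) = 5 + (P*5)*1 = 5 + (5*P)*1 = 5 + 5*P)
M(k) = -1/(3*k) (M(k) = 1/(k - 4*k) = 1/(-3*k) = -1/(3*k))
2750/2803 + M(-4)/y(-13) = 2750/2803 + (-1/3/(-4))/(5 + 5*(-13)) = 2750*(1/2803) + (-1/3*(-1/4))/(5 - 65) = 2750/2803 + (1/12)/(-60) = 2750/2803 + (1/12)*(-1/60) = 2750/2803 - 1/720 = 1977197/2018160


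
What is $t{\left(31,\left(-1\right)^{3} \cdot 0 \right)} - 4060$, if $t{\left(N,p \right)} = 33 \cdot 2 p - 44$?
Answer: $-4104$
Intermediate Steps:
$t{\left(N,p \right)} = -44 + 66 p$ ($t{\left(N,p \right)} = 66 p - 44 = -44 + 66 p$)
$t{\left(31,\left(-1\right)^{3} \cdot 0 \right)} - 4060 = \left(-44 + 66 \left(-1\right)^{3} \cdot 0\right) - 4060 = \left(-44 + 66 \left(\left(-1\right) 0\right)\right) - 4060 = \left(-44 + 66 \cdot 0\right) - 4060 = \left(-44 + 0\right) - 4060 = -44 - 4060 = -4104$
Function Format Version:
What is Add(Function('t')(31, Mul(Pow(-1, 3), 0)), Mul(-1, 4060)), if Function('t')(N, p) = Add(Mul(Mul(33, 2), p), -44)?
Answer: -4104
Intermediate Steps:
Function('t')(N, p) = Add(-44, Mul(66, p)) (Function('t')(N, p) = Add(Mul(66, p), -44) = Add(-44, Mul(66, p)))
Add(Function('t')(31, Mul(Pow(-1, 3), 0)), Mul(-1, 4060)) = Add(Add(-44, Mul(66, Mul(Pow(-1, 3), 0))), Mul(-1, 4060)) = Add(Add(-44, Mul(66, Mul(-1, 0))), -4060) = Add(Add(-44, Mul(66, 0)), -4060) = Add(Add(-44, 0), -4060) = Add(-44, -4060) = -4104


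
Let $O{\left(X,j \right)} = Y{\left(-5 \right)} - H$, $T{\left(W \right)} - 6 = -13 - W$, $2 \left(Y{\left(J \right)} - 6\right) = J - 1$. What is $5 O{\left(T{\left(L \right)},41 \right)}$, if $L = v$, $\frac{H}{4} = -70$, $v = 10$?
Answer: $1415$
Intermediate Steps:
$Y{\left(J \right)} = \frac{11}{2} + \frac{J}{2}$ ($Y{\left(J \right)} = 6 + \frac{J - 1}{2} = 6 + \frac{-1 + J}{2} = 6 + \left(- \frac{1}{2} + \frac{J}{2}\right) = \frac{11}{2} + \frac{J}{2}$)
$H = -280$ ($H = 4 \left(-70\right) = -280$)
$L = 10$
$T{\left(W \right)} = -7 - W$ ($T{\left(W \right)} = 6 - \left(13 + W\right) = -7 - W$)
$O{\left(X,j \right)} = 283$ ($O{\left(X,j \right)} = \left(\frac{11}{2} + \frac{1}{2} \left(-5\right)\right) - -280 = \left(\frac{11}{2} - \frac{5}{2}\right) + 280 = 3 + 280 = 283$)
$5 O{\left(T{\left(L \right)},41 \right)} = 5 \cdot 283 = 1415$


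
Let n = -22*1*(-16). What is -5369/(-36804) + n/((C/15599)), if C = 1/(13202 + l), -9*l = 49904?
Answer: 4642165797031403/110412 ≈ 4.2044e+10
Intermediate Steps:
n = 352 (n = -22*(-16) = 352)
l = -49904/9 (l = -⅑*49904 = -49904/9 ≈ -5544.9)
C = 9/68914 (C = 1/(13202 - 49904/9) = 1/(68914/9) = 9/68914 ≈ 0.00013060)
-5369/(-36804) + n/((C/15599)) = -5369/(-36804) + 352/(((9/68914)/15599)) = -5369*(-1/36804) + 352/(((9/68914)*(1/15599))) = 5369/36804 + 352/(9/1074989486) = 5369/36804 + 352*(1074989486/9) = 5369/36804 + 378396299072/9 = 4642165797031403/110412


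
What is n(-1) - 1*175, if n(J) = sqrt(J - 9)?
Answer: -175 + I*sqrt(10) ≈ -175.0 + 3.1623*I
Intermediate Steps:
n(J) = sqrt(-9 + J)
n(-1) - 1*175 = sqrt(-9 - 1) - 1*175 = sqrt(-10) - 175 = I*sqrt(10) - 175 = -175 + I*sqrt(10)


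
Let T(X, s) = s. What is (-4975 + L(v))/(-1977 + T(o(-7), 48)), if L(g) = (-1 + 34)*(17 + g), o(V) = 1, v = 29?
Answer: 3457/1929 ≈ 1.7921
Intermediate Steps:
L(g) = 561 + 33*g (L(g) = 33*(17 + g) = 561 + 33*g)
(-4975 + L(v))/(-1977 + T(o(-7), 48)) = (-4975 + (561 + 33*29))/(-1977 + 48) = (-4975 + (561 + 957))/(-1929) = (-4975 + 1518)*(-1/1929) = -3457*(-1/1929) = 3457/1929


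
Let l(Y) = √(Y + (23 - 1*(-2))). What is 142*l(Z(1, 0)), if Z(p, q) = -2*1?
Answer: 142*√23 ≈ 681.01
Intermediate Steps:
Z(p, q) = -2
l(Y) = √(25 + Y) (l(Y) = √(Y + (23 + 2)) = √(Y + 25) = √(25 + Y))
142*l(Z(1, 0)) = 142*√(25 - 2) = 142*√23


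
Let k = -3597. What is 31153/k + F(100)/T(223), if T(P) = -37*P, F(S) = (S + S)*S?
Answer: -328983403/29678847 ≈ -11.085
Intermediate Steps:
F(S) = 2*S² (F(S) = (2*S)*S = 2*S²)
31153/k + F(100)/T(223) = 31153/(-3597) + (2*100²)/((-37*223)) = 31153*(-1/3597) + (2*10000)/(-8251) = -31153/3597 + 20000*(-1/8251) = -31153/3597 - 20000/8251 = -328983403/29678847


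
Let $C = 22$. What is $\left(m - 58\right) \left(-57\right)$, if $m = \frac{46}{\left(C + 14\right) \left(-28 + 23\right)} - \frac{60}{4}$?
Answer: $\frac{125267}{30} \approx 4175.6$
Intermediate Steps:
$m = - \frac{1373}{90}$ ($m = \frac{46}{\left(22 + 14\right) \left(-28 + 23\right)} - \frac{60}{4} = \frac{46}{36 \left(-5\right)} - 15 = \frac{46}{-180} - 15 = 46 \left(- \frac{1}{180}\right) - 15 = - \frac{23}{90} - 15 = - \frac{1373}{90} \approx -15.256$)
$\left(m - 58\right) \left(-57\right) = \left(- \frac{1373}{90} - 58\right) \left(-57\right) = \left(- \frac{6593}{90}\right) \left(-57\right) = \frac{125267}{30}$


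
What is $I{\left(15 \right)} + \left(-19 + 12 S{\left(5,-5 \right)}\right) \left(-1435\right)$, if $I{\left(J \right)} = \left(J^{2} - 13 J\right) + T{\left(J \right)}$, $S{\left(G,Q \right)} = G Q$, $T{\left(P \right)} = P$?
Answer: $457810$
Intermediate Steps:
$I{\left(J \right)} = J^{2} - 12 J$ ($I{\left(J \right)} = \left(J^{2} - 13 J\right) + J = J^{2} - 12 J$)
$I{\left(15 \right)} + \left(-19 + 12 S{\left(5,-5 \right)}\right) \left(-1435\right) = 15 \left(-12 + 15\right) + \left(-19 + 12 \cdot 5 \left(-5\right)\right) \left(-1435\right) = 15 \cdot 3 + \left(-19 + 12 \left(-25\right)\right) \left(-1435\right) = 45 + \left(-19 - 300\right) \left(-1435\right) = 45 - -457765 = 45 + 457765 = 457810$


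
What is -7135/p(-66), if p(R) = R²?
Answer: -7135/4356 ≈ -1.6380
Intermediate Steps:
-7135/p(-66) = -7135/((-66)²) = -7135/4356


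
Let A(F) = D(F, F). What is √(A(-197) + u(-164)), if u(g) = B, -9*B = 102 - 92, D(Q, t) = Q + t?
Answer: 2*I*√889/3 ≈ 19.877*I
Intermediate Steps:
A(F) = 2*F (A(F) = F + F = 2*F)
B = -10/9 (B = -(102 - 92)/9 = -⅑*10 = -10/9 ≈ -1.1111)
u(g) = -10/9
√(A(-197) + u(-164)) = √(2*(-197) - 10/9) = √(-394 - 10/9) = √(-3556/9) = 2*I*√889/3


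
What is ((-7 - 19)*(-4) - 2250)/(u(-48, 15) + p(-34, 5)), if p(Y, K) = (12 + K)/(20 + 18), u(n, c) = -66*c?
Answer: 81548/37603 ≈ 2.1687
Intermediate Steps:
p(Y, K) = 6/19 + K/38 (p(Y, K) = (12 + K)/38 = (12 + K)*(1/38) = 6/19 + K/38)
((-7 - 19)*(-4) - 2250)/(u(-48, 15) + p(-34, 5)) = ((-7 - 19)*(-4) - 2250)/(-66*15 + (6/19 + (1/38)*5)) = (-26*(-4) - 2250)/(-990 + (6/19 + 5/38)) = (104 - 2250)/(-990 + 17/38) = -2146/(-37603/38) = -2146*(-38/37603) = 81548/37603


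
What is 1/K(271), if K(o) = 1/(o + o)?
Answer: 542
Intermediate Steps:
K(o) = 1/(2*o)
1/K(271) = 1/((½)/271) = 1/((½)*(1/271)) = 1/(1/542) = 542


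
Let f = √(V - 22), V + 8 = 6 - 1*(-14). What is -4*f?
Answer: -4*I*√10 ≈ -12.649*I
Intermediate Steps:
V = 12 (V = -8 + (6 - 1*(-14)) = -8 + (6 + 14) = -8 + 20 = 12)
f = I*√10 (f = √(12 - 22) = √(-10) = I*√10 ≈ 3.1623*I)
-4*f = -4*I*√10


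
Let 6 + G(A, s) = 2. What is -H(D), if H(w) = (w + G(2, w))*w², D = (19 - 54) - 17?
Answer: 151424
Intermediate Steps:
D = -52 (D = -35 - 17 = -52)
G(A, s) = -4 (G(A, s) = -6 + 2 = -4)
H(w) = w²*(-4 + w) (H(w) = (w - 4)*w² = (-4 + w)*w² = w²*(-4 + w))
-H(D) = -(-52)²*(-4 - 52) = -2704*(-56) = -1*(-151424) = 151424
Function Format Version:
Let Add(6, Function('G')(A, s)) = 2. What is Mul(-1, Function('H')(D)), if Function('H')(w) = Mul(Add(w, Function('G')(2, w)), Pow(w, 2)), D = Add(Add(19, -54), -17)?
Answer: 151424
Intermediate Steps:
D = -52 (D = Add(-35, -17) = -52)
Function('G')(A, s) = -4 (Function('G')(A, s) = Add(-6, 2) = -4)
Function('H')(w) = Mul(Pow(w, 2), Add(-4, w)) (Function('H')(w) = Mul(Add(w, -4), Pow(w, 2)) = Mul(Add(-4, w), Pow(w, 2)) = Mul(Pow(w, 2), Add(-4, w)))
Mul(-1, Function('H')(D)) = Mul(-1, Mul(Pow(-52, 2), Add(-4, -52))) = Mul(-1, Mul(2704, -56)) = Mul(-1, -151424) = 151424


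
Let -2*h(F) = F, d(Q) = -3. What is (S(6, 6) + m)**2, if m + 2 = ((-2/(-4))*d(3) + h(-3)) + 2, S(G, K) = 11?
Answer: 121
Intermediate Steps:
h(F) = -F/2
m = 0 (m = -2 + ((-2/(-4)*(-3) - 1/2*(-3)) + 2) = -2 + ((-2*(-1/4)*(-3) + 3/2) + 2) = -2 + (((1/2)*(-3) + 3/2) + 2) = -2 + ((-3/2 + 3/2) + 2) = -2 + (0 + 2) = -2 + 2 = 0)
(S(6, 6) + m)**2 = (11 + 0)**2 = 11**2 = 121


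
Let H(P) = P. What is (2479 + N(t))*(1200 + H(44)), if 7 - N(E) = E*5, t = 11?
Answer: 3024164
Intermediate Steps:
N(E) = 7 - 5*E (N(E) = 7 - E*5 = 7 - 5*E)
(2479 + N(t))*(1200 + H(44)) = (2479 + (7 - 5*11))*(1200 + 44) = (2479 + (7 - 55))*1244 = (2479 - 48)*1244 = 2431*1244 = 3024164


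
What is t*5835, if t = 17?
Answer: 99195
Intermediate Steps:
t*5835 = 17*5835 = 99195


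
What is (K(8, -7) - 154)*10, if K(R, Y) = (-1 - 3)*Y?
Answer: -1260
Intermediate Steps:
K(R, Y) = -4*Y
(K(8, -7) - 154)*10 = (-4*(-7) - 154)*10 = (28 - 154)*10 = -126*10 = -1260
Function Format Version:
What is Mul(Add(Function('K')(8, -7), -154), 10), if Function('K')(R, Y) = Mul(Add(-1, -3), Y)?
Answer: -1260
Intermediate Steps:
Function('K')(R, Y) = Mul(-4, Y)
Mul(Add(Function('K')(8, -7), -154), 10) = Mul(Add(Mul(-4, -7), -154), 10) = Mul(Add(28, -154), 10) = Mul(-126, 10) = -1260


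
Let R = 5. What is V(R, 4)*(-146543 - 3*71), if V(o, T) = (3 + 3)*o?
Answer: -4402680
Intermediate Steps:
V(o, T) = 6*o
V(R, 4)*(-146543 - 3*71) = (6*5)*(-146543 - 3*71) = 30*(-146543 - 1*213) = 30*(-146543 - 213) = 30*(-146756) = -4402680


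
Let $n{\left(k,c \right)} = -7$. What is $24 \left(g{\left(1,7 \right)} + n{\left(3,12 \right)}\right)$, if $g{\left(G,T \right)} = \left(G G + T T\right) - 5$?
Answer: $912$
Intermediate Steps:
$g{\left(G,T \right)} = -5 + G^{2} + T^{2}$ ($g{\left(G,T \right)} = \left(G^{2} + T^{2}\right) - 5 = -5 + G^{2} + T^{2}$)
$24 \left(g{\left(1,7 \right)} + n{\left(3,12 \right)}\right) = 24 \left(\left(-5 + 1^{2} + 7^{2}\right) - 7\right) = 24 \left(\left(-5 + 1 + 49\right) - 7\right) = 24 \left(45 - 7\right) = 24 \cdot 38 = 912$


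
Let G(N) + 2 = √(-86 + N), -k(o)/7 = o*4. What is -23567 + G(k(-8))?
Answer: -23569 + √138 ≈ -23557.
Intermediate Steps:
k(o) = -28*o (k(o) = -7*o*4 = -28*o)
G(N) = -2 + √(-86 + N)
-23567 + G(k(-8)) = -23567 + (-2 + √(-86 - 28*(-8))) = -23567 + (-2 + √(-86 + 224)) = -23567 + (-2 + √138) = -23569 + √138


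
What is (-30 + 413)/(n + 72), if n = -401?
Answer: -383/329 ≈ -1.1641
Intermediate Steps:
(-30 + 413)/(n + 72) = (-30 + 413)/(-401 + 72) = 383/(-329) = 383*(-1/329) = -383/329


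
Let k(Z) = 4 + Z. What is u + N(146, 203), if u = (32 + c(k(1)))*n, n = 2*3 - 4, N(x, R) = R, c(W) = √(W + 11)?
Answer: 275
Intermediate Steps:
c(W) = √(11 + W)
n = 2 (n = 6 - 4 = 2)
u = 72 (u = (32 + √(11 + (4 + 1)))*2 = (32 + √(11 + 5))*2 = (32 + √16)*2 = (32 + 4)*2 = 36*2 = 72)
u + N(146, 203) = 72 + 203 = 275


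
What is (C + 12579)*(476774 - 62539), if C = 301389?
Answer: 130056534480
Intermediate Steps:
(C + 12579)*(476774 - 62539) = (301389 + 12579)*(476774 - 62539) = 313968*414235 = 130056534480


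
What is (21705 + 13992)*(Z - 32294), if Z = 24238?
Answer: -287575032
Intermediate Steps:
(21705 + 13992)*(Z - 32294) = (21705 + 13992)*(24238 - 32294) = 35697*(-8056) = -287575032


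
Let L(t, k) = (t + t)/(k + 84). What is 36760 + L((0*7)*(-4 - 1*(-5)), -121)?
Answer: 36760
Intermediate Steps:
L(t, k) = 2*t/(84 + k) (L(t, k) = (2*t)/(84 + k) = 2*t/(84 + k))
36760 + L((0*7)*(-4 - 1*(-5)), -121) = 36760 + 2*((0*7)*(-4 - 1*(-5)))/(84 - 121) = 36760 + 2*(0*(-4 + 5))/(-37) = 36760 + 2*(0*1)*(-1/37) = 36760 + 2*0*(-1/37) = 36760 + 0 = 36760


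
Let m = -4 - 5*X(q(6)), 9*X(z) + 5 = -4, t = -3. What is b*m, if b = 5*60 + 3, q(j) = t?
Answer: 303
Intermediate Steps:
q(j) = -3
b = 303 (b = 300 + 3 = 303)
X(z) = -1 (X(z) = -5/9 + (⅑)*(-4) = -5/9 - 4/9 = -1)
m = 1 (m = -4 - 5*(-1) = -4 + 5 = 1)
b*m = 303*1 = 303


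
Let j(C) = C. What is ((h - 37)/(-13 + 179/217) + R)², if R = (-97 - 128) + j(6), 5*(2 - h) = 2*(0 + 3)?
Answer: 8143677886369/174504100 ≈ 46668.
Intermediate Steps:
h = ⅘ (h = 2 - 2*(0 + 3)/5 = 2 - 2*3/5 = 2 - ⅕*6 = 2 - 6/5 = ⅘ ≈ 0.80000)
R = -219 (R = (-97 - 128) + 6 = -225 + 6 = -219)
((h - 37)/(-13 + 179/217) + R)² = ((⅘ - 37)/(-13 + 179/217) - 219)² = (-181/(5*(-13 + 179*(1/217))) - 219)² = (-181/(5*(-13 + 179/217)) - 219)² = (-181/(5*(-2642/217)) - 219)² = (-181/5*(-217/2642) - 219)² = (39277/13210 - 219)² = (-2853713/13210)² = 8143677886369/174504100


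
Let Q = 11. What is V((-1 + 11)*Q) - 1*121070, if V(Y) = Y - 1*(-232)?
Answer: -120728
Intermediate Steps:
V(Y) = 232 + Y (V(Y) = Y + 232 = 232 + Y)
V((-1 + 11)*Q) - 1*121070 = (232 + (-1 + 11)*11) - 1*121070 = (232 + 10*11) - 121070 = (232 + 110) - 121070 = 342 - 121070 = -120728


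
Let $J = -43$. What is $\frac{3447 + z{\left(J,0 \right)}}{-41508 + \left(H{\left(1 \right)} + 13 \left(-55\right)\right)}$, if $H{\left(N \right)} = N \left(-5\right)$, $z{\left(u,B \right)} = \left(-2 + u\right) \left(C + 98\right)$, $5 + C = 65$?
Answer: $\frac{407}{4692} \approx 0.086743$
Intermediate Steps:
$C = 60$ ($C = -5 + 65 = 60$)
$z{\left(u,B \right)} = -316 + 158 u$ ($z{\left(u,B \right)} = \left(-2 + u\right) \left(60 + 98\right) = \left(-2 + u\right) 158 = -316 + 158 u$)
$H{\left(N \right)} = - 5 N$
$\frac{3447 + z{\left(J,0 \right)}}{-41508 + \left(H{\left(1 \right)} + 13 \left(-55\right)\right)} = \frac{3447 + \left(-316 + 158 \left(-43\right)\right)}{-41508 + \left(\left(-5\right) 1 + 13 \left(-55\right)\right)} = \frac{3447 - 7110}{-41508 - 720} = - \frac{3663}{-42228} = \left(-3663\right) \left(- \frac{1}{42228}\right) = \frac{407}{4692}$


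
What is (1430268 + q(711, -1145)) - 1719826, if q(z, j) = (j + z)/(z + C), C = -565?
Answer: -21137951/73 ≈ -2.8956e+5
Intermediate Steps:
q(z, j) = (j + z)/(-565 + z) (q(z, j) = (j + z)/(z - 565) = (j + z)/(-565 + z))
(1430268 + q(711, -1145)) - 1719826 = (1430268 + (-1145 + 711)/(-565 + 711)) - 1719826 = (1430268 - 434/146) - 1719826 = (1430268 + (1/146)*(-434)) - 1719826 = (1430268 - 217/73) - 1719826 = 104409347/73 - 1719826 = -21137951/73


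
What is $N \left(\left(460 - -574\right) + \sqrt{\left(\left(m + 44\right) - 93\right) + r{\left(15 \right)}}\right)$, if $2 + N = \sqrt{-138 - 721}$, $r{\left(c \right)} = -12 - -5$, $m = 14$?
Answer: $- \left(2 - i \sqrt{859}\right) \left(1034 + i \sqrt{42}\right) \approx -2257.9 + 30292.0 i$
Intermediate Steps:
$r{\left(c \right)} = -7$ ($r{\left(c \right)} = -12 + 5 = -7$)
$N = -2 + i \sqrt{859}$ ($N = -2 + \sqrt{-138 - 721} = -2 + \sqrt{-859} = -2 + i \sqrt{859} \approx -2.0 + 29.309 i$)
$N \left(\left(460 - -574\right) + \sqrt{\left(\left(m + 44\right) - 93\right) + r{\left(15 \right)}}\right) = \left(-2 + i \sqrt{859}\right) \left(\left(460 - -574\right) + \sqrt{\left(\left(14 + 44\right) - 93\right) - 7}\right) = \left(-2 + i \sqrt{859}\right) \left(\left(460 + 574\right) + \sqrt{\left(58 - 93\right) - 7}\right) = \left(-2 + i \sqrt{859}\right) \left(1034 + \sqrt{-35 - 7}\right) = \left(-2 + i \sqrt{859}\right) \left(1034 + \sqrt{-42}\right) = \left(-2 + i \sqrt{859}\right) \left(1034 + i \sqrt{42}\right)$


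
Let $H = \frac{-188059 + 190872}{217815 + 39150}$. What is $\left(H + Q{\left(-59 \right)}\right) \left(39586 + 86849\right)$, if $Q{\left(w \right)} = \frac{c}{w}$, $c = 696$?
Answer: $- \frac{1506107821717}{1010729} \approx -1.4901 \cdot 10^{6}$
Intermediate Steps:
$H = \frac{2813}{256965} \approx 0.010947$
$Q{\left(w \right)} = \frac{696}{w}$
$\left(H + Q{\left(-59 \right)}\right) \left(39586 + 86849\right) = \left(\frac{2813}{256965} + \frac{696}{-59}\right) \left(39586 + 86849\right) = \left(\frac{2813}{256965} + 696 \left(- \frac{1}{59}\right)\right) 126435 = \left(\frac{2813}{256965} - \frac{696}{59}\right) 126435 = \left(- \frac{178681673}{15160935}\right) 126435 = - \frac{1506107821717}{1010729}$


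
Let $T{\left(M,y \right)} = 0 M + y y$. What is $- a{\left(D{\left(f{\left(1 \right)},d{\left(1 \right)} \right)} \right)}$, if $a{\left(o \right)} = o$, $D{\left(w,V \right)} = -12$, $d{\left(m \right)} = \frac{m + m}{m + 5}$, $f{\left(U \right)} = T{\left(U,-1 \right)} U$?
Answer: $12$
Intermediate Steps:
$T{\left(M,y \right)} = y^{2}$ ($T{\left(M,y \right)} = 0 + y^{2} = y^{2}$)
$f{\left(U \right)} = U$ ($f{\left(U \right)} = \left(-1\right)^{2} U = 1 U = U$)
$d{\left(m \right)} = \frac{2 m}{5 + m}$
$- a{\left(D{\left(f{\left(1 \right)},d{\left(1 \right)} \right)} \right)} = \left(-1\right) \left(-12\right) = 12$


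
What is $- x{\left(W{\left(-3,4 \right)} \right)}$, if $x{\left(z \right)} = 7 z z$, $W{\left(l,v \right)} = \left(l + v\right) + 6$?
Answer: $-343$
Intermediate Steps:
$W{\left(l,v \right)} = 6 + l + v$
$x{\left(z \right)} = 7 z^{2}$
$- x{\left(W{\left(-3,4 \right)} \right)} = - 7 \left(6 - 3 + 4\right)^{2} = - 7 \cdot 7^{2} = - 7 \cdot 49 = \left(-1\right) 343 = -343$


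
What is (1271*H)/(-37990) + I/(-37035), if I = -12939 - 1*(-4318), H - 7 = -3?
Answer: 2784517/28139193 ≈ 0.098955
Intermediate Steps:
H = 4 (H = 7 - 3 = 4)
I = -8621 (I = -12939 + 4318 = -8621)
(1271*H)/(-37990) + I/(-37035) = (1271*4)/(-37990) - 8621/(-37035) = 5084*(-1/37990) - 8621*(-1/37035) = -2542/18995 + 8621/37035 = 2784517/28139193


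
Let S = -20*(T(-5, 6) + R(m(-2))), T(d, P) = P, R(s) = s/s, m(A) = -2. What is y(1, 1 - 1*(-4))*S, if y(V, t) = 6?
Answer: -840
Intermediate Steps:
R(s) = 1
S = -140 (S = -20*(6 + 1) = -20*7 = -140)
y(1, 1 - 1*(-4))*S = 6*(-140) = -840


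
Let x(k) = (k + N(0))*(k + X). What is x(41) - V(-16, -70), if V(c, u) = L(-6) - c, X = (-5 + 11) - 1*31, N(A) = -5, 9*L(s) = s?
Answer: 1682/3 ≈ 560.67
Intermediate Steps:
L(s) = s/9
X = -25 (X = 6 - 31 = -25)
x(k) = (-25 + k)*(-5 + k) (x(k) = (k - 5)*(k - 25) = (-5 + k)*(-25 + k) = (-25 + k)*(-5 + k))
V(c, u) = -2/3 - c (V(c, u) = (1/9)*(-6) - c = -2/3 - c)
x(41) - V(-16, -70) = (125 + 41**2 - 30*41) - (-2/3 - 1*(-16)) = (125 + 1681 - 1230) - (-2/3 + 16) = 576 - 1*46/3 = 576 - 46/3 = 1682/3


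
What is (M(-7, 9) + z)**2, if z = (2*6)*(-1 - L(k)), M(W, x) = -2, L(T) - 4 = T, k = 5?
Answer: 14884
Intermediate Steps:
L(T) = 4 + T
z = -120 (z = (2*6)*(-1 - (4 + 5)) = 12*(-1 - 1*9) = 12*(-1 - 9) = 12*(-10) = -120)
(M(-7, 9) + z)**2 = (-2 - 120)**2 = (-122)**2 = 14884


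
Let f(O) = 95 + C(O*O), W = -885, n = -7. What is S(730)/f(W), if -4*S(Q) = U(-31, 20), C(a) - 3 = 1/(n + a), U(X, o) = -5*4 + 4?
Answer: 3132872/76755365 ≈ 0.040816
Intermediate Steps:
U(X, o) = -16 (U(X, o) = -20 + 4 = -16)
C(a) = 3 + 1/(-7 + a)
S(Q) = 4 (S(Q) = -¼*(-16) = 4)
f(O) = 95 + (-20 + 3*O²)/(-7 + O²) (f(O) = 95 + (-20 + 3*(O*O))/(-7 + O*O) = 95 + (-20 + 3*O²)/(-7 + O²))
S(730)/f(W) = 4/(((-685 + 98*(-885)²)/(-7 + (-885)²))) = 4/(((-685 + 98*783225)/(-7 + 783225))) = 4/(((-685 + 76756050)/783218)) = 4/(((1/783218)*76755365)) = 4/(76755365/783218) = 4*(783218/76755365) = 3132872/76755365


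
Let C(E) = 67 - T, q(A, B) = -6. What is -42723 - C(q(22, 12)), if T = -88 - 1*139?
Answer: -43017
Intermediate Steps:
T = -227 (T = -88 - 139 = -227)
C(E) = 294 (C(E) = 67 - 1*(-227) = 67 + 227 = 294)
-42723 - C(q(22, 12)) = -42723 - 1*294 = -42723 - 294 = -43017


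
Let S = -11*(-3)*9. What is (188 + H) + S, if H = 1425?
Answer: 1910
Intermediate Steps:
S = 297 (S = 33*9 = 297)
(188 + H) + S = (188 + 1425) + 297 = 1613 + 297 = 1910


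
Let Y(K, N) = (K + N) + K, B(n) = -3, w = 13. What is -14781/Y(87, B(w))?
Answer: -4927/57 ≈ -86.439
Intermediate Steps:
Y(K, N) = N + 2*K
-14781/Y(87, B(w)) = -14781/(-3 + 2*87) = -14781/(-3 + 174) = -14781/171 = -14781*1/171 = -4927/57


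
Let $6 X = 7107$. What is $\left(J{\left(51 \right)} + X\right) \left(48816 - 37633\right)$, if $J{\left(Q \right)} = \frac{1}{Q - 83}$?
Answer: $\frac{423869249}{32} \approx 1.3246 \cdot 10^{7}$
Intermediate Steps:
$X = \frac{2369}{2}$ ($X = \frac{1}{6} \cdot 7107 = \frac{2369}{2} \approx 1184.5$)
$J{\left(Q \right)} = \frac{1}{-83 + Q}$
$\left(J{\left(51 \right)} + X\right) \left(48816 - 37633\right) = \left(\frac{1}{-83 + 51} + \frac{2369}{2}\right) \left(48816 - 37633\right) = \left(\frac{1}{-32} + \frac{2369}{2}\right) 11183 = \left(- \frac{1}{32} + \frac{2369}{2}\right) 11183 = \frac{37903}{32} \cdot 11183 = \frac{423869249}{32}$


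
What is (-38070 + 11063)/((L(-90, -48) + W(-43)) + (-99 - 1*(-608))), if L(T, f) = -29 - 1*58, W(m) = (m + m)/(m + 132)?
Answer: -2403623/37472 ≈ -64.145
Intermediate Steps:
W(m) = 2*m/(132 + m) (W(m) = (2*m)/(132 + m) = 2*m/(132 + m))
L(T, f) = -87 (L(T, f) = -29 - 58 = -87)
(-38070 + 11063)/((L(-90, -48) + W(-43)) + (-99 - 1*(-608))) = (-38070 + 11063)/((-87 + 2*(-43)/(132 - 43)) + (-99 - 1*(-608))) = -27007/((-87 + 2*(-43)/89) + (-99 + 608)) = -27007/((-87 + 2*(-43)*(1/89)) + 509) = -27007/((-87 - 86/89) + 509) = -27007/(-7829/89 + 509) = -27007/37472/89 = -27007*89/37472 = -2403623/37472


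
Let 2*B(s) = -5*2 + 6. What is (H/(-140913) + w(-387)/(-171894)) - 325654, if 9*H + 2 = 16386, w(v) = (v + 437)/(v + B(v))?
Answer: -4602661894854313747/14133594896037 ≈ -3.2565e+5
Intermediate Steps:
B(s) = -2 (B(s) = (-5*2 + 6)/2 = (-10 + 6)/2 = (1/2)*(-4) = -2)
w(v) = (437 + v)/(-2 + v) (w(v) = (v + 437)/(v - 2) = (437 + v)/(-2 + v))
H = 16384/9 (H = -2/9 + (1/9)*16386 = -2/9 + 5462/3 = 16384/9 ≈ 1820.4)
(H/(-140913) + w(-387)/(-171894)) - 325654 = ((16384/9)/(-140913) + ((437 - 387)/(-2 - 387))/(-171894)) - 325654 = ((16384/9)*(-1/140913) + (50/(-389))*(-1/171894)) - 325654 = (-16384/1268217 - 1/389*50*(-1/171894)) - 325654 = (-16384/1268217 - 50/389*(-1/171894)) - 325654 = (-16384/1268217 + 25/33433383) - 325654 = -182580280549/14133594896037 - 325654 = -4602661894854313747/14133594896037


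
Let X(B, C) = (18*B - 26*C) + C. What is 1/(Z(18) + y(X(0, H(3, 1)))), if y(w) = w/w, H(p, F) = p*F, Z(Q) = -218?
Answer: -1/217 ≈ -0.0046083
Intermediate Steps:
H(p, F) = F*p
X(B, C) = -25*C + 18*B (X(B, C) = (-26*C + 18*B) + C = -25*C + 18*B)
y(w) = 1
1/(Z(18) + y(X(0, H(3, 1)))) = 1/(-218 + 1) = 1/(-217) = -1/217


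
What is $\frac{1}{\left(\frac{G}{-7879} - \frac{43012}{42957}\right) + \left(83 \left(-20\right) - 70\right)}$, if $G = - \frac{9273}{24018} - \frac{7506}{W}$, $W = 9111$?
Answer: $- \frac{8229347885463066}{14245010462457793133} \approx -0.0005777$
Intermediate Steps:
$G = - \frac{29418379}{24314222}$ ($G = - \frac{9273}{24018} - \frac{7506}{9111} = \left(-9273\right) \frac{1}{24018} - \frac{2502}{3037} = - \frac{3091}{8006} - \frac{2502}{3037} = - \frac{29418379}{24314222} \approx -1.2099$)
$\frac{1}{\left(\frac{G}{-7879} - \frac{43012}{42957}\right) + \left(83 \left(-20\right) - 70\right)} = \frac{1}{\left(- \frac{29418379}{24314222 \left(-7879\right)} - \frac{43012}{42957}\right) + \left(83 \left(-20\right) - 70\right)} = \frac{1}{\left(\left(- \frac{29418379}{24314222}\right) \left(- \frac{1}{7879}\right) - \frac{43012}{42957}\right) - 1730} = \frac{1}{\left(\frac{29418379}{191571755138} - \frac{43012}{42957}\right) - 1730} = \frac{1}{- \frac{8238620606688953}{8229347885463066} - 1730} = \frac{1}{- \frac{14245010462457793133}{8229347885463066}} = - \frac{8229347885463066}{14245010462457793133}$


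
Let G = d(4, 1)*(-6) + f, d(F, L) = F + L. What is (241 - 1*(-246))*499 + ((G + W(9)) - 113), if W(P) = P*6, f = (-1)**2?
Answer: 242925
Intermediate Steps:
f = 1
W(P) = 6*P
G = -29 (G = (4 + 1)*(-6) + 1 = 5*(-6) + 1 = -30 + 1 = -29)
(241 - 1*(-246))*499 + ((G + W(9)) - 113) = (241 - 1*(-246))*499 + ((-29 + 6*9) - 113) = (241 + 246)*499 + ((-29 + 54) - 113) = 487*499 + (25 - 113) = 243013 - 88 = 242925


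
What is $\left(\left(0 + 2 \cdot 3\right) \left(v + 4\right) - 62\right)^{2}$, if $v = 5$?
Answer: $64$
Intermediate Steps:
$\left(\left(0 + 2 \cdot 3\right) \left(v + 4\right) - 62\right)^{2} = \left(\left(0 + 2 \cdot 3\right) \left(5 + 4\right) - 62\right)^{2} = \left(\left(0 + 6\right) 9 - 62\right)^{2} = \left(6 \cdot 9 - 62\right)^{2} = \left(54 - 62\right)^{2} = \left(-8\right)^{2} = 64$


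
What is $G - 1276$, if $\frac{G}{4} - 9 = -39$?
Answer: $-1396$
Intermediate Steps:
$G = -120$ ($G = 36 + 4 \left(-39\right) = 36 - 156 = -120$)
$G - 1276 = -120 - 1276 = -1396$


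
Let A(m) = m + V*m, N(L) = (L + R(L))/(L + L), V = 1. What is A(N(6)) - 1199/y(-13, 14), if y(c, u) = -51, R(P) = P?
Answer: 1301/51 ≈ 25.510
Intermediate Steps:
N(L) = 1 (N(L) = (L + L)/(L + L) = (2*L)/((2*L)) = (2*L)*(1/(2*L)) = 1)
A(m) = 2*m (A(m) = m + 1*m = m + m = 2*m)
A(N(6)) - 1199/y(-13, 14) = 2*1 - 1199/(-51) = 2 - 1199*(-1/51) = 2 + 1199/51 = 1301/51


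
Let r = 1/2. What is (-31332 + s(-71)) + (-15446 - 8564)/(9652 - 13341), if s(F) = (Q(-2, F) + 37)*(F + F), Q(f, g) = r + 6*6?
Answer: -22008833/527 ≈ -41763.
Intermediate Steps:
r = ½ ≈ 0.50000
Q(f, g) = 73/2 (Q(f, g) = ½ + 6*6 = ½ + 36 = 73/2)
s(F) = 147*F (s(F) = (73/2 + 37)*(F + F) = 147*(2*F)/2 = 147*F)
(-31332 + s(-71)) + (-15446 - 8564)/(9652 - 13341) = (-31332 + 147*(-71)) + (-15446 - 8564)/(9652 - 13341) = (-31332 - 10437) - 24010/(-3689) = -41769 - 24010*(-1/3689) = -41769 + 3430/527 = -22008833/527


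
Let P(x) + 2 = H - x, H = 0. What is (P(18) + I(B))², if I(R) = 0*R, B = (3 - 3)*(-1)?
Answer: 400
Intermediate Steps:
P(x) = -2 - x (P(x) = -2 + (0 - x) = -2 - x)
B = 0 (B = 0*(-1) = 0)
I(R) = 0
(P(18) + I(B))² = ((-2 - 1*18) + 0)² = ((-2 - 18) + 0)² = (-20 + 0)² = (-20)² = 400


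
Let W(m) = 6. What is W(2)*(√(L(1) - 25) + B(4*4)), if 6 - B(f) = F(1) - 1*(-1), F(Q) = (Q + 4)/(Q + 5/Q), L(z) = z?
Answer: 25 + 12*I*√6 ≈ 25.0 + 29.394*I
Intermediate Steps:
F(Q) = (4 + Q)/(Q + 5/Q)
B(f) = 25/6 (B(f) = 6 - (1*(4 + 1)/(5 + 1²) - 1*(-1)) = 6 - (1*5/(5 + 1) + 1) = 6 - (1*5/6 + 1) = 6 - (1*(⅙)*5 + 1) = 6 - (⅚ + 1) = 6 - 1*11/6 = 6 - 11/6 = 25/6)
W(2)*(√(L(1) - 25) + B(4*4)) = 6*(√(1 - 25) + 25/6) = 6*(√(-24) + 25/6) = 6*(2*I*√6 + 25/6) = 6*(25/6 + 2*I*√6) = 25 + 12*I*√6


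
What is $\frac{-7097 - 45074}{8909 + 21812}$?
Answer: $- \frac{52171}{30721} \approx -1.6982$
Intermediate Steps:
$\frac{-7097 - 45074}{8909 + 21812} = - \frac{52171}{30721}$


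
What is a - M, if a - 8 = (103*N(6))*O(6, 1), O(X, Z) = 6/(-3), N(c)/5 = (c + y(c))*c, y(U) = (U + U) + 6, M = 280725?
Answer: -429037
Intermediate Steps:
y(U) = 6 + 2*U (y(U) = 2*U + 6 = 6 + 2*U)
N(c) = 5*c*(6 + 3*c) (N(c) = 5*((c + (6 + 2*c))*c) = 5*((6 + 3*c)*c) = 5*(c*(6 + 3*c)) = 5*c*(6 + 3*c))
O(X, Z) = -2 (O(X, Z) = 6*(-⅓) = -2)
a = -148312 (a = 8 + (103*(15*6*(2 + 6)))*(-2) = 8 + (103*(15*6*8))*(-2) = 8 + (103*720)*(-2) = 8 + 74160*(-2) = 8 - 148320 = -148312)
a - M = -148312 - 1*280725 = -148312 - 280725 = -429037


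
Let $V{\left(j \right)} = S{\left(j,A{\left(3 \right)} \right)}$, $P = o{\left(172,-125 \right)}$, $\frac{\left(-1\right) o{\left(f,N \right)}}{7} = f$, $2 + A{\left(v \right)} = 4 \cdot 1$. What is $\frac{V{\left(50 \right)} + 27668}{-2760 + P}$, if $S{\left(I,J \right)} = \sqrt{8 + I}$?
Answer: $- \frac{6917}{991} - \frac{\sqrt{58}}{3964} \approx -6.9817$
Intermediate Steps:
$A{\left(v \right)} = 2$ ($A{\left(v \right)} = -2 + 4 \cdot 1 = -2 + 4 = 2$)
$o{\left(f,N \right)} = - 7 f$
$P = -1204$ ($P = \left(-7\right) 172 = -1204$)
$V{\left(j \right)} = \sqrt{8 + j}$
$\frac{V{\left(50 \right)} + 27668}{-2760 + P} = \frac{\sqrt{8 + 50} + 27668}{-2760 - 1204} = \frac{\sqrt{58} + 27668}{-3964} = \left(27668 + \sqrt{58}\right) \left(- \frac{1}{3964}\right) = - \frac{6917}{991} - \frac{\sqrt{58}}{3964}$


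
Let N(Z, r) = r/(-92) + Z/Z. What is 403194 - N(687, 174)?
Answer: 18546965/46 ≈ 4.0320e+5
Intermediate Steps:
N(Z, r) = 1 - r/92 (N(Z, r) = r*(-1/92) + 1 = -r/92 + 1 = 1 - r/92)
403194 - N(687, 174) = 403194 - (1 - 1/92*174) = 403194 - (1 - 87/46) = 403194 - 1*(-41/46) = 403194 + 41/46 = 18546965/46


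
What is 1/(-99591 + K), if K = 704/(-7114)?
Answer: -3557/354245539 ≈ -1.0041e-5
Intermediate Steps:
K = -352/3557 (K = 704*(-1/7114) = -352/3557 ≈ -0.098960)
1/(-99591 + K) = 1/(-99591 - 352/3557) = 1/(-354245539/3557) = -3557/354245539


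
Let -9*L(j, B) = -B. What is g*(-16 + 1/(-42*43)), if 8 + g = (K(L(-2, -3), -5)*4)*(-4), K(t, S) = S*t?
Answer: 1502644/2709 ≈ 554.69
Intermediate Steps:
L(j, B) = B/9 (L(j, B) = -(-1)*B/9 = B/9)
g = -104/3 (g = -8 + (-5*(-3)/9*4)*(-4) = -8 + (-5*(-1/3)*4)*(-4) = -8 + ((5/3)*4)*(-4) = -8 + (20/3)*(-4) = -8 - 80/3 = -104/3 ≈ -34.667)
g*(-16 + 1/(-42*43)) = -104*(-16 + 1/(-42*43))/3 = -104*(-16 - 1/42*1/43)/3 = -104*(-16 - 1/1806)/3 = -104/3*(-28897/1806) = 1502644/2709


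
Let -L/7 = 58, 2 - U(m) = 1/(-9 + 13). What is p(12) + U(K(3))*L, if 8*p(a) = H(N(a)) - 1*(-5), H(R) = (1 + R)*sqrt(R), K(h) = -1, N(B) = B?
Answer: -5679/8 + 13*sqrt(3)/4 ≈ -704.25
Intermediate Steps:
U(m) = 7/4 (U(m) = 2 - 1/(-9 + 13) = 2 - 1/4 = 7/4)
L = -406 (L = -7*58 = -406)
H(R) = sqrt(R)*(1 + R)
p(a) = 5/8 + sqrt(a)*(1 + a)/8 (p(a) = (sqrt(a)*(1 + a) - 1*(-5))/8 = (sqrt(a)*(1 + a) + 5)/8 = (5 + sqrt(a)*(1 + a))/8 = 5/8 + sqrt(a)*(1 + a)/8)
p(12) + U(K(3))*L = (5/8 + sqrt(12)*(1 + 12)/8) + (7/4)*(-406) = (5/8 + (1/8)*(2*sqrt(3))*13) - 1421/2 = (5/8 + 13*sqrt(3)/4) - 1421/2 = -5679/8 + 13*sqrt(3)/4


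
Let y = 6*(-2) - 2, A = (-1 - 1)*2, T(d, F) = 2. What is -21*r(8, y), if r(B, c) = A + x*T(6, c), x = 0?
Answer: 84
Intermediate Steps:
A = -4 (A = -2*2 = -4)
y = -14 (y = -12 - 2 = -14)
r(B, c) = -4 (r(B, c) = -4 + 0*2 = -4 + 0 = -4)
-21*r(8, y) = -21*(-4) = 84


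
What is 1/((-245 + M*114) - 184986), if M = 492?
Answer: -1/129143 ≈ -7.7434e-6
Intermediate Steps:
1/((-245 + M*114) - 184986) = 1/((-245 + 492*114) - 184986) = 1/((-245 + 56088) - 184986) = 1/(55843 - 184986) = 1/(-129143) = -1/129143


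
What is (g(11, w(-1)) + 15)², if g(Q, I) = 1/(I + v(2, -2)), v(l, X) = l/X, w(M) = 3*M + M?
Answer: 5476/25 ≈ 219.04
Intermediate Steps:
w(M) = 4*M
g(Q, I) = 1/(-1 + I) (g(Q, I) = 1/(I + 2/(-2)) = 1/(I + 2*(-½)) = 1/(I - 1) = 1/(-1 + I))
(g(11, w(-1)) + 15)² = (1/(-1 + 4*(-1)) + 15)² = (1/(-1 - 4) + 15)² = (1/(-5) + 15)² = (-⅕ + 15)² = (74/5)² = 5476/25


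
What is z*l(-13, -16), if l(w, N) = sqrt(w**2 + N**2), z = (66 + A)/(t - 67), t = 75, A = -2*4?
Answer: 145*sqrt(17)/4 ≈ 149.46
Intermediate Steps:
A = -8
z = 29/4 (z = (66 - 8)/(75 - 67) = 58/8 = 58*(1/8) = 29/4 ≈ 7.2500)
l(w, N) = sqrt(N**2 + w**2)
z*l(-13, -16) = 29*sqrt((-16)**2 + (-13)**2)/4 = 29*sqrt(256 + 169)/4 = 29*sqrt(425)/4 = 29*(5*sqrt(17))/4 = 145*sqrt(17)/4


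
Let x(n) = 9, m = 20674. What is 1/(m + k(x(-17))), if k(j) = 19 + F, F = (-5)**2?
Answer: 1/20718 ≈ 4.8267e-5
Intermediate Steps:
F = 25
k(j) = 44 (k(j) = 19 + 25 = 44)
1/(m + k(x(-17))) = 1/(20674 + 44) = 1/20718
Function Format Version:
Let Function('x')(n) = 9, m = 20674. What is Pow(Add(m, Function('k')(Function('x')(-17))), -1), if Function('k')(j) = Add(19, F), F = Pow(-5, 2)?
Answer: Rational(1, 20718) ≈ 4.8267e-5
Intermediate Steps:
F = 25
Function('k')(j) = 44 (Function('k')(j) = Add(19, 25) = 44)
Pow(Add(m, Function('k')(Function('x')(-17))), -1) = Pow(Add(20674, 44), -1) = Pow(20718, -1) = Rational(1, 20718)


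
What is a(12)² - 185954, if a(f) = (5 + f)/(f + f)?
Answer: -107109215/576 ≈ -1.8595e+5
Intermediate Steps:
a(f) = (5 + f)/(2*f) (a(f) = (5 + f)/((2*f)) = (5 + f)*(1/(2*f)) = (5 + f)/(2*f))
a(12)² - 185954 = ((½)*(5 + 12)/12)² - 185954 = ((½)*(1/12)*17)² - 185954 = (17/24)² - 185954 = 289/576 - 185954 = -107109215/576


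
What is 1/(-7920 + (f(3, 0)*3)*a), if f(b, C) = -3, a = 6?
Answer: -1/7974 ≈ -0.00012541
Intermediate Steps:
1/(-7920 + (f(3, 0)*3)*a) = 1/(-7920 - 3*3*6) = 1/(-7920 - 9*6) = 1/(-7920 - 54) = 1/(-7974) = -1/7974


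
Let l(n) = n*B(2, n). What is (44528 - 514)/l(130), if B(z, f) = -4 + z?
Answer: -22007/130 ≈ -169.28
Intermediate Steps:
l(n) = -2*n (l(n) = n*(-4 + 2) = n*(-2) = -2*n)
(44528 - 514)/l(130) = (44528 - 514)/((-2*130)) = 44014/(-260) = 44014*(-1/260) = -22007/130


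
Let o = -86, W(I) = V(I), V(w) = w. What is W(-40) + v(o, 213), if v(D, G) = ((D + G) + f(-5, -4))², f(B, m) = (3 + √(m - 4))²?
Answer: 16056 + 3072*I*√2 ≈ 16056.0 + 4344.5*I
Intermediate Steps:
W(I) = I
f(B, m) = (3 + √(-4 + m))²
v(D, G) = (D + G + (3 + 2*I*√2)²)² (v(D, G) = ((D + G) + (3 + √(-4 - 4))²)² = ((D + G) + (3 + √(-8))²)² = ((D + G) + (3 + 2*I*√2)²)² = (D + G + (3 + 2*I*√2)²)²)
W(-40) + v(o, 213) = -40 + (-86 + 213 + (3 + 2*I*√2)²)² = -40 + (127 + (3 + 2*I*√2)²)²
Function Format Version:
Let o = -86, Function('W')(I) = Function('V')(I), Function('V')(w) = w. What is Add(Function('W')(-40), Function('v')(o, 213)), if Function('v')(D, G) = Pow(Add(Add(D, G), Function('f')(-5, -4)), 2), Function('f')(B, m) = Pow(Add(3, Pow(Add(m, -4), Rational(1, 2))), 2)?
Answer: Add(16056, Mul(3072, I, Pow(2, Rational(1, 2)))) ≈ Add(16056., Mul(4344.5, I))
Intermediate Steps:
Function('W')(I) = I
Function('f')(B, m) = Pow(Add(3, Pow(Add(-4, m), Rational(1, 2))), 2)
Function('v')(D, G) = Pow(Add(D, G, Pow(Add(3, Mul(2, I, Pow(2, Rational(1, 2)))), 2)), 2) (Function('v')(D, G) = Pow(Add(Add(D, G), Pow(Add(3, Pow(Add(-4, -4), Rational(1, 2))), 2)), 2) = Pow(Add(Add(D, G), Pow(Add(3, Pow(-8, Rational(1, 2))), 2)), 2) = Pow(Add(Add(D, G), Pow(Add(3, Mul(2, I, Pow(2, Rational(1, 2)))), 2)), 2) = Pow(Add(D, G, Pow(Add(3, Mul(2, I, Pow(2, Rational(1, 2)))), 2)), 2))
Add(Function('W')(-40), Function('v')(o, 213)) = Add(-40, Pow(Add(-86, 213, Pow(Add(3, Mul(2, I, Pow(2, Rational(1, 2)))), 2)), 2)) = Add(-40, Pow(Add(127, Pow(Add(3, Mul(2, I, Pow(2, Rational(1, 2)))), 2)), 2))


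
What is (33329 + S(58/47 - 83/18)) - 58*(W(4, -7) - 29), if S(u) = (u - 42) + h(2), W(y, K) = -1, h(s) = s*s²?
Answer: 29636753/846 ≈ 35032.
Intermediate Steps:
h(s) = s³
S(u) = -34 + u (S(u) = (u - 42) + 2³ = (-42 + u) + 8 = -34 + u)
(33329 + S(58/47 - 83/18)) - 58*(W(4, -7) - 29) = (33329 + (-34 + (58/47 - 83/18))) - 58*(-1 - 29) = (33329 + (-34 + (58*(1/47) - 83*1/18))) - 58*(-30) = (33329 + (-34 + (58/47 - 83/18))) + 1740 = (33329 + (-34 - 2857/846)) + 1740 = (33329 - 31621/846) + 1740 = 28164713/846 + 1740 = 29636753/846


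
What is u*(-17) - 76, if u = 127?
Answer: -2235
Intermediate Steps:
u*(-17) - 76 = 127*(-17) - 76 = -2159 - 76 = -2235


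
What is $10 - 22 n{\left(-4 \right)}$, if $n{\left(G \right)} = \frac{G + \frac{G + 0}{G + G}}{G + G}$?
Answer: $\frac{3}{8} \approx 0.375$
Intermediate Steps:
$n{\left(G \right)} = \frac{\frac{1}{2} + G}{2 G}$ ($n{\left(G \right)} = \frac{G + \frac{G}{2 G}}{2 G} = \left(G + G \frac{1}{2 G}\right) \frac{1}{2 G} = \left(G + \frac{1}{2}\right) \frac{1}{2 G} = \left(\frac{1}{2} + G\right) \frac{1}{2 G} = \frac{\frac{1}{2} + G}{2 G}$)
$10 - 22 n{\left(-4 \right)} = 10 - 22 \frac{1 + 2 \left(-4\right)}{4 \left(-4\right)} = 10 - 22 \cdot \frac{1}{4} \left(- \frac{1}{4}\right) \left(1 - 8\right) = 10 - 22 \cdot \frac{1}{4} \left(- \frac{1}{4}\right) \left(-7\right) = 10 - \frac{77}{8} = \frac{3}{8}$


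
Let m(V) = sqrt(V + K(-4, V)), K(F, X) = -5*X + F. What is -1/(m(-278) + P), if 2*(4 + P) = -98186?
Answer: 49097/2410514301 + 2*sqrt(277)/2410514301 ≈ 2.0382e-5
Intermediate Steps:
P = -49097 (P = -4 + (1/2)*(-98186) = -4 - 49093 = -49097)
K(F, X) = F - 5*X
m(V) = sqrt(-4 - 4*V) (m(V) = sqrt(V + (-4 - 5*V)) = sqrt(-4 - 4*V))
-1/(m(-278) + P) = -1/(2*sqrt(-1 - 1*(-278)) - 49097) = -1/(2*sqrt(-1 + 278) - 49097) = -1/(2*sqrt(277) - 49097) = -1/(-49097 + 2*sqrt(277))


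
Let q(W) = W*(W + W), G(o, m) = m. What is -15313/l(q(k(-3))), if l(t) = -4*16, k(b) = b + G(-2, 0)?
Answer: 15313/64 ≈ 239.27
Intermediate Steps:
k(b) = b (k(b) = b + 0 = b)
q(W) = 2*W² (q(W) = W*(2*W) = 2*W²)
l(t) = -64
-15313/l(q(k(-3))) = -15313/(-64) = -15313*(-1/64) = 15313/64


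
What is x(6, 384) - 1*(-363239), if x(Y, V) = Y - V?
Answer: 362861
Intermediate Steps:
x(6, 384) - 1*(-363239) = (6 - 1*384) - 1*(-363239) = (6 - 384) + 363239 = -378 + 363239 = 362861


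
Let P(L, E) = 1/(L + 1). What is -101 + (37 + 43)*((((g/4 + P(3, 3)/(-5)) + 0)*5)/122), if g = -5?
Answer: -6421/61 ≈ -105.26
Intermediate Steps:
P(L, E) = 1/(1 + L)
-101 + (37 + 43)*((((g/4 + P(3, 3)/(-5)) + 0)*5)/122) = -101 + (37 + 43)*((((-5/4 + 1/((1 + 3)*(-5))) + 0)*5)/122) = -101 + 80*((((-5*1/4 - 1/5/4) + 0)*5)*(1/122)) = -101 + 80*((((-5/4 + (1/4)*(-1/5)) + 0)*5)*(1/122)) = -101 + 80*((((-5/4 - 1/20) + 0)*5)*(1/122)) = -101 + 80*(((-13/10 + 0)*5)*(1/122)) = -101 + 80*(-13/10*5*(1/122)) = -101 + 80*(-13/2*1/122) = -101 + 80*(-13/244) = -101 - 260/61 = -6421/61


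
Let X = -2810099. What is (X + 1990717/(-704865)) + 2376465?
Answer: -305655420127/704865 ≈ -4.3364e+5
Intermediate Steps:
(X + 1990717/(-704865)) + 2376465 = (-2810099 + 1990717/(-704865)) + 2376465 = (-2810099 + 1990717*(-1/704865)) + 2376465 = (-2810099 - 1990717/704865) + 2376465 = -1980742422352/704865 + 2376465 = -305655420127/704865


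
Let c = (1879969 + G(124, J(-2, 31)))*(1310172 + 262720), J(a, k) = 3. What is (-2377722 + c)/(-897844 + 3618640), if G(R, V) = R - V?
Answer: 1478588071279/1360398 ≈ 1.0869e+6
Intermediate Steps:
c = 2957178520280 (c = (1879969 + (124 - 1*3))*(1310172 + 262720) = (1879969 + (124 - 3))*1572892 = (1879969 + 121)*1572892 = 1880090*1572892 = 2957178520280)
(-2377722 + c)/(-897844 + 3618640) = (-2377722 + 2957178520280)/(-897844 + 3618640) = 2957176142558/2720796 = 2957176142558*(1/2720796) = 1478588071279/1360398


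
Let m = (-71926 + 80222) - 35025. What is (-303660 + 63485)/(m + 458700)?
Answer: -240175/431971 ≈ -0.55600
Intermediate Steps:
m = -26729 (m = 8296 - 35025 = -26729)
(-303660 + 63485)/(m + 458700) = (-303660 + 63485)/(-26729 + 458700) = -240175/431971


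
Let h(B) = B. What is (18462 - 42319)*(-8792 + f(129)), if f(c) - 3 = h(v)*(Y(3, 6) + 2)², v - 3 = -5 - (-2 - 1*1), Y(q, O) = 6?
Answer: 208152325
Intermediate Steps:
v = 1 (v = 3 + (-5 - (-2 - 1*1)) = 3 + (-5 - (-2 - 1)) = 3 + (-5 - 1*(-3)) = 3 + (-5 + 3) = 3 - 2 = 1)
f(c) = 67 (f(c) = 3 + 1*(6 + 2)² = 3 + 1*8² = 3 + 1*64 = 3 + 64 = 67)
(18462 - 42319)*(-8792 + f(129)) = (18462 - 42319)*(-8792 + 67) = -23857*(-8725) = 208152325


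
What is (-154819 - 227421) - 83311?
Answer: -465551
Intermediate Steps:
(-154819 - 227421) - 83311 = -382240 - 83311 = -465551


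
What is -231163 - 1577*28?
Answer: -275319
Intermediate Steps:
-231163 - 1577*28 = -231163 - 1*44156 = -231163 - 44156 = -275319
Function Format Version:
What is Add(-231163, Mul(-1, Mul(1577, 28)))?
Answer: -275319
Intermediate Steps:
Add(-231163, Mul(-1, Mul(1577, 28))) = Add(-231163, Mul(-1, 44156)) = Add(-231163, -44156) = -275319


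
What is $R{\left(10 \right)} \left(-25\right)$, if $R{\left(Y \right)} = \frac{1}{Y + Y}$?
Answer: $- \frac{5}{4} \approx -1.25$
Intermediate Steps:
$R{\left(Y \right)} = \frac{1}{2 Y}$
$R{\left(10 \right)} \left(-25\right) = \frac{1}{2 \cdot 10} \left(-25\right) = \frac{1}{2} \cdot \frac{1}{10} \left(-25\right) = \frac{1}{20} \left(-25\right) = - \frac{5}{4}$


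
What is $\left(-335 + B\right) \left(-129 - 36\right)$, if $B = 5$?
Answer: $54450$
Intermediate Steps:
$\left(-335 + B\right) \left(-129 - 36\right) = \left(-335 + 5\right) \left(-129 - 36\right) = - 330 \left(-129 - 36\right) = \left(-330\right) \left(-165\right) = 54450$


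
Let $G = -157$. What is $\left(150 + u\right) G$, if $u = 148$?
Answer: $-46786$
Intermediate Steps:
$\left(150 + u\right) G = \left(150 + 148\right) \left(-157\right) = 298 \left(-157\right) = -46786$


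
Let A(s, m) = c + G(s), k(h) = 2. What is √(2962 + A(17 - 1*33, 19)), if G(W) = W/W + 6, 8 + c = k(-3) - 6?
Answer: √2957 ≈ 54.378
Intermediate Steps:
c = -12 (c = -8 + (2 - 6) = -8 - 4 = -12)
G(W) = 7 (G(W) = 1 + 6 = 7)
A(s, m) = -5 (A(s, m) = -12 + 7 = -5)
√(2962 + A(17 - 1*33, 19)) = √(2962 - 5) = √2957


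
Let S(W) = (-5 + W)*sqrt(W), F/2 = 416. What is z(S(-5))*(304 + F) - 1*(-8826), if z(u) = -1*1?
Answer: 7690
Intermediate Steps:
F = 832 (F = 2*416 = 832)
S(W) = sqrt(W)*(-5 + W)
z(u) = -1
z(S(-5))*(304 + F) - 1*(-8826) = -(304 + 832) - 1*(-8826) = -1*1136 + 8826 = -1136 + 8826 = 7690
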